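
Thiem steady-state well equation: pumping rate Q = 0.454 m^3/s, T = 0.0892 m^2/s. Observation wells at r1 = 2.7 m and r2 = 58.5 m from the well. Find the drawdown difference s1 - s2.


Thiem equation: s1 - s2 = Q/(2*pi*T) * ln(r2/r1).
ln(r2/r1) = ln(58.5/2.7) = 3.0758.
Q/(2*pi*T) = 0.454 / (2*pi*0.0892) = 0.454 / 0.5605 = 0.81.
s1 - s2 = 0.81 * 3.0758 = 2.4915 m.

2.4915


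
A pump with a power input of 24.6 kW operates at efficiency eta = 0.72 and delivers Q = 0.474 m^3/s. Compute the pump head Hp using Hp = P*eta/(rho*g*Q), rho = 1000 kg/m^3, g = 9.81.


Pump head formula: Hp = P * eta / (rho * g * Q).
Numerator: P * eta = 24.6 * 1000 * 0.72 = 17712.0 W.
Denominator: rho * g * Q = 1000 * 9.81 * 0.474 = 4649.94.
Hp = 17712.0 / 4649.94 = 3.81 m.

3.81


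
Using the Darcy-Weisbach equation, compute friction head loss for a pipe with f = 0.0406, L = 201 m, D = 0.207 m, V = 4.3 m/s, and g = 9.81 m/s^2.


Darcy-Weisbach equation: h_f = f * (L/D) * V^2/(2g).
f * L/D = 0.0406 * 201/0.207 = 39.4232.
V^2/(2g) = 4.3^2 / (2*9.81) = 18.49 / 19.62 = 0.9424 m.
h_f = 39.4232 * 0.9424 = 37.153 m.

37.153


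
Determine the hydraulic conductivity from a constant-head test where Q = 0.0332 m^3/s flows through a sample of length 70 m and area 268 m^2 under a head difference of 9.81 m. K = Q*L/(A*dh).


From K = Q*L / (A*dh):
Numerator: Q*L = 0.0332 * 70 = 2.324.
Denominator: A*dh = 268 * 9.81 = 2629.08.
K = 2.324 / 2629.08 = 0.000884 m/s.

0.000884


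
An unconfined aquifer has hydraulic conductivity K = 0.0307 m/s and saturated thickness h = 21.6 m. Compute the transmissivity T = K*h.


Transmissivity is defined as T = K * h.
T = 0.0307 * 21.6
  = 0.6631 m^2/s.

0.6631


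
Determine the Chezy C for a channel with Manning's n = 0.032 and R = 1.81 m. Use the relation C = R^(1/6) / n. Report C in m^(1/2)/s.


The Chezy coefficient relates to Manning's n through C = R^(1/6) / n.
R^(1/6) = 1.81^(1/6) = 1.103942.
C = 1.103942 / 0.032 = 34.5 m^(1/2)/s.

34.5


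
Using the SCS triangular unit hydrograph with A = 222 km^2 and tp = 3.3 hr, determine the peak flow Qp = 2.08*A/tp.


SCS formula: Qp = 2.08 * A / tp.
Qp = 2.08 * 222 / 3.3
   = 461.76 / 3.3
   = 139.93 m^3/s per cm.

139.93


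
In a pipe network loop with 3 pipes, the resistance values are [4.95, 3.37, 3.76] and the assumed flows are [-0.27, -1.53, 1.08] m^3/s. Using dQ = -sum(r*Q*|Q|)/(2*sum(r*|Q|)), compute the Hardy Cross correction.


Numerator terms (r*Q*|Q|): 4.95*-0.27*|-0.27| = -0.3609; 3.37*-1.53*|-1.53| = -7.8888; 3.76*1.08*|1.08| = 4.3857.
Sum of numerator = -3.864.
Denominator terms (r*|Q|): 4.95*|-0.27| = 1.3365; 3.37*|-1.53| = 5.1561; 3.76*|1.08| = 4.0608.
2 * sum of denominator = 2 * 10.5534 = 21.1068.
dQ = --3.864 / 21.1068 = 0.1831 m^3/s.

0.1831


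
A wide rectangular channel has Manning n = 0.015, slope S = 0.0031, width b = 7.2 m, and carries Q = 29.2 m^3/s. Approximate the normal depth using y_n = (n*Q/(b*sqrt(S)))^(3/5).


We use the wide-channel approximation y_n = (n*Q/(b*sqrt(S)))^(3/5).
sqrt(S) = sqrt(0.0031) = 0.055678.
Numerator: n*Q = 0.015 * 29.2 = 0.438.
Denominator: b*sqrt(S) = 7.2 * 0.055678 = 0.400882.
arg = 1.0926.
y_n = 1.0926^(3/5) = 1.0546 m.

1.0546


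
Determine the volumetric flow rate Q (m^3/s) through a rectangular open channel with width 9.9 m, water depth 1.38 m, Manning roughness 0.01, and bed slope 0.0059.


For a rectangular channel, the cross-sectional area A = b * y = 9.9 * 1.38 = 13.66 m^2.
The wetted perimeter P = b + 2y = 9.9 + 2*1.38 = 12.66 m.
Hydraulic radius R = A/P = 13.66/12.66 = 1.0791 m.
Velocity V = (1/n)*R^(2/3)*S^(1/2) = (1/0.01)*1.0791^(2/3)*0.0059^(1/2) = 8.0813 m/s.
Discharge Q = A * V = 13.66 * 8.0813 = 110.406 m^3/s.

110.406


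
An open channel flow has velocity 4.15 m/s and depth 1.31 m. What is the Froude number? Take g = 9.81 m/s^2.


The Froude number is defined as Fr = V / sqrt(g*y).
g*y = 9.81 * 1.31 = 12.8511.
sqrt(g*y) = sqrt(12.8511) = 3.5848.
Fr = 4.15 / 3.5848 = 1.1577.

1.1577


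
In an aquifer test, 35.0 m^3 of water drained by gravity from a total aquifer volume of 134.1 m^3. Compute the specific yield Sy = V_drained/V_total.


Specific yield Sy = Volume drained / Total volume.
Sy = 35.0 / 134.1
   = 0.261.

0.261


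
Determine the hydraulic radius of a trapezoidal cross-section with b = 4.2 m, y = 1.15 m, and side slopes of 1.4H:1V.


For a trapezoidal section with side slope z:
A = (b + z*y)*y = (4.2 + 1.4*1.15)*1.15 = 6.681 m^2.
P = b + 2*y*sqrt(1 + z^2) = 4.2 + 2*1.15*sqrt(1 + 1.4^2) = 8.157 m.
R = A/P = 6.681 / 8.157 = 0.8191 m.

0.8191


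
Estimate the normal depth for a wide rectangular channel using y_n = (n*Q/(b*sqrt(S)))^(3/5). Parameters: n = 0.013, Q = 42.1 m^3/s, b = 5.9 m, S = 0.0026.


We use the wide-channel approximation y_n = (n*Q/(b*sqrt(S)))^(3/5).
sqrt(S) = sqrt(0.0026) = 0.05099.
Numerator: n*Q = 0.013 * 42.1 = 0.5473.
Denominator: b*sqrt(S) = 5.9 * 0.05099 = 0.300841.
arg = 1.8192.
y_n = 1.8192^(3/5) = 1.432 m.

1.432


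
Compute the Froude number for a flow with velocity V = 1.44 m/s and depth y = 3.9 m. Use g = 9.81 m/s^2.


The Froude number is defined as Fr = V / sqrt(g*y).
g*y = 9.81 * 3.9 = 38.259.
sqrt(g*y) = sqrt(38.259) = 6.1854.
Fr = 1.44 / 6.1854 = 0.2328.

0.2328


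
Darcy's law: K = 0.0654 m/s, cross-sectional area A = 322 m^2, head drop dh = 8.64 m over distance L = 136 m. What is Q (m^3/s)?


Darcy's law: Q = K * A * i, where i = dh/L.
Hydraulic gradient i = 8.64 / 136 = 0.063529.
Q = 0.0654 * 322 * 0.063529
  = 1.3379 m^3/s.

1.3379


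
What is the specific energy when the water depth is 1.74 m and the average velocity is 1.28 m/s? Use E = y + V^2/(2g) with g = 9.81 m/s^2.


Specific energy E = y + V^2/(2g).
Velocity head = V^2/(2g) = 1.28^2 / (2*9.81) = 1.6384 / 19.62 = 0.0835 m.
E = 1.74 + 0.0835 = 1.8235 m.

1.8235


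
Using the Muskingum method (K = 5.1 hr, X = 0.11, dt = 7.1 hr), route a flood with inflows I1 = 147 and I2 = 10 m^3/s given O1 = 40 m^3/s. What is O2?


Muskingum coefficients:
denom = 2*K*(1-X) + dt = 2*5.1*(1-0.11) + 7.1 = 16.178.
C0 = (dt - 2*K*X)/denom = (7.1 - 2*5.1*0.11)/16.178 = 0.3695.
C1 = (dt + 2*K*X)/denom = (7.1 + 2*5.1*0.11)/16.178 = 0.5082.
C2 = (2*K*(1-X) - dt)/denom = 0.1223.
O2 = C0*I2 + C1*I1 + C2*O1
   = 0.3695*10 + 0.5082*147 + 0.1223*40
   = 83.29 m^3/s.

83.29


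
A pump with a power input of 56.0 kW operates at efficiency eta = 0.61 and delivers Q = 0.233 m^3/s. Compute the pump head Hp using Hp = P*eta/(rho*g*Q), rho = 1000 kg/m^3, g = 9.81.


Pump head formula: Hp = P * eta / (rho * g * Q).
Numerator: P * eta = 56.0 * 1000 * 0.61 = 34160.0 W.
Denominator: rho * g * Q = 1000 * 9.81 * 0.233 = 2285.73.
Hp = 34160.0 / 2285.73 = 14.94 m.

14.94


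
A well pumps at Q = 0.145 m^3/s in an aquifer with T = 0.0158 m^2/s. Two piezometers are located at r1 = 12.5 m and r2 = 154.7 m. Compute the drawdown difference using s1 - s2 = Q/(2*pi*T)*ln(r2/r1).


Thiem equation: s1 - s2 = Q/(2*pi*T) * ln(r2/r1).
ln(r2/r1) = ln(154.7/12.5) = 2.5158.
Q/(2*pi*T) = 0.145 / (2*pi*0.0158) = 0.145 / 0.0993 = 1.4606.
s1 - s2 = 1.4606 * 2.5158 = 3.6745 m.

3.6745


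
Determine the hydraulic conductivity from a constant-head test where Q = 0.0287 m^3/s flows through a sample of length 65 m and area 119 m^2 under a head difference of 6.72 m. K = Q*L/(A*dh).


From K = Q*L / (A*dh):
Numerator: Q*L = 0.0287 * 65 = 1.8655.
Denominator: A*dh = 119 * 6.72 = 799.68.
K = 1.8655 / 799.68 = 0.002333 m/s.

0.002333


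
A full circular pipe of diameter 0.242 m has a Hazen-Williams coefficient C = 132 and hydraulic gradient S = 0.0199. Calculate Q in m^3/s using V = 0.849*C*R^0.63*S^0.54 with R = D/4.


For a full circular pipe, R = D/4 = 0.242/4 = 0.0605 m.
V = 0.849 * 132 * 0.0605^0.63 * 0.0199^0.54
  = 0.849 * 132 * 0.170807 * 0.120609
  = 2.3087 m/s.
Pipe area A = pi*D^2/4 = pi*0.242^2/4 = 0.046 m^2.
Q = A * V = 0.046 * 2.3087 = 0.1062 m^3/s.

0.1062


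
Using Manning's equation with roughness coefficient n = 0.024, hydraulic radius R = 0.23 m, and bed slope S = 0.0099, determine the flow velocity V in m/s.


Manning's equation gives V = (1/n) * R^(2/3) * S^(1/2).
First, compute R^(2/3) = 0.23^(2/3) = 0.3754.
Next, S^(1/2) = 0.0099^(1/2) = 0.099499.
Then 1/n = 1/0.024 = 41.67.
V = 41.67 * 0.3754 * 0.099499 = 1.5563 m/s.

1.5563


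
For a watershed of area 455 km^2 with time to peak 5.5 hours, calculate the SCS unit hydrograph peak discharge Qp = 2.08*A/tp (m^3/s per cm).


SCS formula: Qp = 2.08 * A / tp.
Qp = 2.08 * 455 / 5.5
   = 946.4 / 5.5
   = 172.07 m^3/s per cm.

172.07


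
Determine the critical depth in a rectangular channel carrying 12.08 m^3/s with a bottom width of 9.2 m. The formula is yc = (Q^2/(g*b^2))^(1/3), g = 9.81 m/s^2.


Using yc = (Q^2 / (g * b^2))^(1/3):
Q^2 = 12.08^2 = 145.93.
g * b^2 = 9.81 * 9.2^2 = 9.81 * 84.64 = 830.32.
Q^2 / (g*b^2) = 145.93 / 830.32 = 0.1758.
yc = 0.1758^(1/3) = 0.5601 m.

0.5601


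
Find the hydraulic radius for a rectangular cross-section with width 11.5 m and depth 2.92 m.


For a rectangular section:
Flow area A = b * y = 11.5 * 2.92 = 33.58 m^2.
Wetted perimeter P = b + 2y = 11.5 + 2*2.92 = 17.34 m.
Hydraulic radius R = A/P = 33.58 / 17.34 = 1.9366 m.

1.9366


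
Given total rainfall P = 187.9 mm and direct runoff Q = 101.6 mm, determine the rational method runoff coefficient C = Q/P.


The runoff coefficient C = runoff depth / rainfall depth.
C = 101.6 / 187.9
  = 0.5407.

0.5407


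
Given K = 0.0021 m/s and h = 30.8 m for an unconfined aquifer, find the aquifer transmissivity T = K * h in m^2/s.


Transmissivity is defined as T = K * h.
T = 0.0021 * 30.8
  = 0.0647 m^2/s.

0.0647


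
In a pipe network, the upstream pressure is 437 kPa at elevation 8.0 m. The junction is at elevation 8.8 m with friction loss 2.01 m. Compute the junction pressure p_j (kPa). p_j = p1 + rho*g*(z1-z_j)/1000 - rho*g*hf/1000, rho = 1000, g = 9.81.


Junction pressure: p_j = p1 + rho*g*(z1 - z_j)/1000 - rho*g*hf/1000.
Elevation term = 1000*9.81*(8.0 - 8.8)/1000 = -7.848 kPa.
Friction term = 1000*9.81*2.01/1000 = 19.718 kPa.
p_j = 437 + -7.848 - 19.718 = 409.43 kPa.

409.43


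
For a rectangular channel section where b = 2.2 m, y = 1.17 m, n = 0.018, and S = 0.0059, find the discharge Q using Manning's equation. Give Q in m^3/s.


For a rectangular channel, the cross-sectional area A = b * y = 2.2 * 1.17 = 2.57 m^2.
The wetted perimeter P = b + 2y = 2.2 + 2*1.17 = 4.54 m.
Hydraulic radius R = A/P = 2.57/4.54 = 0.567 m.
Velocity V = (1/n)*R^(2/3)*S^(1/2) = (1/0.018)*0.567^(2/3)*0.0059^(1/2) = 2.9232 m/s.
Discharge Q = A * V = 2.57 * 2.9232 = 7.524 m^3/s.

7.524


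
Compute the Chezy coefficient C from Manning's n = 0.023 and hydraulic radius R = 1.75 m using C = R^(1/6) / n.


The Chezy coefficient relates to Manning's n through C = R^(1/6) / n.
R^(1/6) = 1.75^(1/6) = 1.097757.
C = 1.097757 / 0.023 = 47.73 m^(1/2)/s.

47.73


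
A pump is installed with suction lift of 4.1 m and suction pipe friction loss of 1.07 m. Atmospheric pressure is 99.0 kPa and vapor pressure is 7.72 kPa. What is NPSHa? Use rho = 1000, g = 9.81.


NPSHa = p_atm/(rho*g) - z_s - hf_s - p_vap/(rho*g).
p_atm/(rho*g) = 99.0*1000 / (1000*9.81) = 10.092 m.
p_vap/(rho*g) = 7.72*1000 / (1000*9.81) = 0.787 m.
NPSHa = 10.092 - 4.1 - 1.07 - 0.787
      = 4.13 m.

4.13


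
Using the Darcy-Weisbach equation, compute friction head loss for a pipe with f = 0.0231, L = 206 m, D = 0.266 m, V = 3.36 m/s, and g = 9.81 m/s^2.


Darcy-Weisbach equation: h_f = f * (L/D) * V^2/(2g).
f * L/D = 0.0231 * 206/0.266 = 17.8895.
V^2/(2g) = 3.36^2 / (2*9.81) = 11.2896 / 19.62 = 0.5754 m.
h_f = 17.8895 * 0.5754 = 10.294 m.

10.294


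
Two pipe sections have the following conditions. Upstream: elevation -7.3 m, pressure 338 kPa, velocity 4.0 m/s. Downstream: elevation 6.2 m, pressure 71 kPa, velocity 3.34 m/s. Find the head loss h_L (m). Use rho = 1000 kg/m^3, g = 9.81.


Total head at each section: H = z + p/(rho*g) + V^2/(2g).
H1 = -7.3 + 338*1000/(1000*9.81) + 4.0^2/(2*9.81)
   = -7.3 + 34.455 + 0.8155
   = 27.97 m.
H2 = 6.2 + 71*1000/(1000*9.81) + 3.34^2/(2*9.81)
   = 6.2 + 7.238 + 0.5686
   = 14.006 m.
h_L = H1 - H2 = 27.97 - 14.006 = 13.964 m.

13.964


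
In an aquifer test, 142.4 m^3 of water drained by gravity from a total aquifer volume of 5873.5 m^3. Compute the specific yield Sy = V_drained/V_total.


Specific yield Sy = Volume drained / Total volume.
Sy = 142.4 / 5873.5
   = 0.0242.

0.0242


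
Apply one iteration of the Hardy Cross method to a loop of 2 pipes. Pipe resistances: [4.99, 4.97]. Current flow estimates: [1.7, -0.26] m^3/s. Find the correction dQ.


Numerator terms (r*Q*|Q|): 4.99*1.7*|1.7| = 14.4211; 4.97*-0.26*|-0.26| = -0.336.
Sum of numerator = 14.0851.
Denominator terms (r*|Q|): 4.99*|1.7| = 8.483; 4.97*|-0.26| = 1.2922.
2 * sum of denominator = 2 * 9.7752 = 19.5504.
dQ = -14.0851 / 19.5504 = -0.7205 m^3/s.

-0.7205


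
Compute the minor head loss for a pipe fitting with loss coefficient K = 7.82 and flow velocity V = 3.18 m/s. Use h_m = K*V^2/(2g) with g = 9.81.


Minor loss formula: h_m = K * V^2/(2g).
V^2 = 3.18^2 = 10.1124.
V^2/(2g) = 10.1124 / 19.62 = 0.5154 m.
h_m = 7.82 * 0.5154 = 4.0305 m.

4.0305


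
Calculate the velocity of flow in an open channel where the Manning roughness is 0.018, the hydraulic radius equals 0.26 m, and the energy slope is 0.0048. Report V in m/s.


Manning's equation gives V = (1/n) * R^(2/3) * S^(1/2).
First, compute R^(2/3) = 0.26^(2/3) = 0.4074.
Next, S^(1/2) = 0.0048^(1/2) = 0.069282.
Then 1/n = 1/0.018 = 55.56.
V = 55.56 * 0.4074 * 0.069282 = 1.5679 m/s.

1.5679


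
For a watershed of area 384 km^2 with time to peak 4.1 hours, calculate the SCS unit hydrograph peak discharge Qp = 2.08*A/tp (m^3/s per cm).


SCS formula: Qp = 2.08 * A / tp.
Qp = 2.08 * 384 / 4.1
   = 798.72 / 4.1
   = 194.81 m^3/s per cm.

194.81


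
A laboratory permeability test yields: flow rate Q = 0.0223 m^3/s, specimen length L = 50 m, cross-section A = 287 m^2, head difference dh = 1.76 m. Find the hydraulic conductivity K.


From K = Q*L / (A*dh):
Numerator: Q*L = 0.0223 * 50 = 1.115.
Denominator: A*dh = 287 * 1.76 = 505.12.
K = 1.115 / 505.12 = 0.002207 m/s.

0.002207


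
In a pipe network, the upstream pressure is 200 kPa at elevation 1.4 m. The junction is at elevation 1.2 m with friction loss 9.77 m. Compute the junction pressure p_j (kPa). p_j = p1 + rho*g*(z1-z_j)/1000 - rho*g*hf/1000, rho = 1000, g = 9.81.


Junction pressure: p_j = p1 + rho*g*(z1 - z_j)/1000 - rho*g*hf/1000.
Elevation term = 1000*9.81*(1.4 - 1.2)/1000 = 1.962 kPa.
Friction term = 1000*9.81*9.77/1000 = 95.844 kPa.
p_j = 200 + 1.962 - 95.844 = 106.12 kPa.

106.12


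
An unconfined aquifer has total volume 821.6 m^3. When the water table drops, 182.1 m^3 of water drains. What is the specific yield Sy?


Specific yield Sy = Volume drained / Total volume.
Sy = 182.1 / 821.6
   = 0.2216.

0.2216


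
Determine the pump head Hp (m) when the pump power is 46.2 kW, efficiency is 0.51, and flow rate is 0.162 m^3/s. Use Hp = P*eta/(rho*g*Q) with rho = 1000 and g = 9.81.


Pump head formula: Hp = P * eta / (rho * g * Q).
Numerator: P * eta = 46.2 * 1000 * 0.51 = 23562.0 W.
Denominator: rho * g * Q = 1000 * 9.81 * 0.162 = 1589.22.
Hp = 23562.0 / 1589.22 = 14.83 m.

14.83


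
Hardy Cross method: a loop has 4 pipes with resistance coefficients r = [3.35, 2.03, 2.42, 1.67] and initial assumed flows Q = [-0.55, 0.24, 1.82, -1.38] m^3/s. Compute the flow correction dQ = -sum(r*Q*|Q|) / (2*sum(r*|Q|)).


Numerator terms (r*Q*|Q|): 3.35*-0.55*|-0.55| = -1.0134; 2.03*0.24*|0.24| = 0.1169; 2.42*1.82*|1.82| = 8.016; 1.67*-1.38*|-1.38| = -3.1803.
Sum of numerator = 3.9392.
Denominator terms (r*|Q|): 3.35*|-0.55| = 1.8425; 2.03*|0.24| = 0.4872; 2.42*|1.82| = 4.4044; 1.67*|-1.38| = 2.3046.
2 * sum of denominator = 2 * 9.0387 = 18.0774.
dQ = -3.9392 / 18.0774 = -0.2179 m^3/s.

-0.2179


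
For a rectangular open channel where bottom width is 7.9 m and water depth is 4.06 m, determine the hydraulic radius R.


For a rectangular section:
Flow area A = b * y = 7.9 * 4.06 = 32.07 m^2.
Wetted perimeter P = b + 2y = 7.9 + 2*4.06 = 16.02 m.
Hydraulic radius R = A/P = 32.07 / 16.02 = 2.0021 m.

2.0021


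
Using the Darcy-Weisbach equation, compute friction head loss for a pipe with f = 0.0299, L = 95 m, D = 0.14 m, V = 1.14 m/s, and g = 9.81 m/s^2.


Darcy-Weisbach equation: h_f = f * (L/D) * V^2/(2g).
f * L/D = 0.0299 * 95/0.14 = 20.2893.
V^2/(2g) = 1.14^2 / (2*9.81) = 1.2996 / 19.62 = 0.0662 m.
h_f = 20.2893 * 0.0662 = 1.344 m.

1.344


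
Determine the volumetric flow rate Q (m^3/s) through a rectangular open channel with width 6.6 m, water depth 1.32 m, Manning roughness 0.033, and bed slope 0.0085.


For a rectangular channel, the cross-sectional area A = b * y = 6.6 * 1.32 = 8.71 m^2.
The wetted perimeter P = b + 2y = 6.6 + 2*1.32 = 9.24 m.
Hydraulic radius R = A/P = 8.71/9.24 = 0.9429 m.
Velocity V = (1/n)*R^(2/3)*S^(1/2) = (1/0.033)*0.9429^(2/3)*0.0085^(1/2) = 2.6863 m/s.
Discharge Q = A * V = 8.71 * 2.6863 = 23.403 m^3/s.

23.403


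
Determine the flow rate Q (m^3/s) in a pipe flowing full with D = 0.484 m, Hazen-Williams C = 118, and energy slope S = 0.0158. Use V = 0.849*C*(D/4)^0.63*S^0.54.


For a full circular pipe, R = D/4 = 0.484/4 = 0.121 m.
V = 0.849 * 118 * 0.121^0.63 * 0.0158^0.54
  = 0.849 * 118 * 0.264335 * 0.106482
  = 2.8198 m/s.
Pipe area A = pi*D^2/4 = pi*0.484^2/4 = 0.184 m^2.
Q = A * V = 0.184 * 2.8198 = 0.5188 m^3/s.

0.5188


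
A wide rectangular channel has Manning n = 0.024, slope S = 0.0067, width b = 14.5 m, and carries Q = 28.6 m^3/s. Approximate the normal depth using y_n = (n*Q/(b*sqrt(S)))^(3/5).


We use the wide-channel approximation y_n = (n*Q/(b*sqrt(S)))^(3/5).
sqrt(S) = sqrt(0.0067) = 0.081854.
Numerator: n*Q = 0.024 * 28.6 = 0.6864.
Denominator: b*sqrt(S) = 14.5 * 0.081854 = 1.186883.
arg = 0.5783.
y_n = 0.5783^(3/5) = 0.72 m.

0.72


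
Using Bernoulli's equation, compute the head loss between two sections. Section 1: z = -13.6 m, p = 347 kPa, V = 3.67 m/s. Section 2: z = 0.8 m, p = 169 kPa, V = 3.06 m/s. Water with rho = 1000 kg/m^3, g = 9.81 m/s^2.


Total head at each section: H = z + p/(rho*g) + V^2/(2g).
H1 = -13.6 + 347*1000/(1000*9.81) + 3.67^2/(2*9.81)
   = -13.6 + 35.372 + 0.6865
   = 22.459 m.
H2 = 0.8 + 169*1000/(1000*9.81) + 3.06^2/(2*9.81)
   = 0.8 + 17.227 + 0.4772
   = 18.505 m.
h_L = H1 - H2 = 22.459 - 18.505 = 3.954 m.

3.954


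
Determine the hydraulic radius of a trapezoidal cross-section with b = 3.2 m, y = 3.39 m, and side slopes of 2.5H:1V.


For a trapezoidal section with side slope z:
A = (b + z*y)*y = (3.2 + 2.5*3.39)*3.39 = 39.578 m^2.
P = b + 2*y*sqrt(1 + z^2) = 3.2 + 2*3.39*sqrt(1 + 2.5^2) = 21.456 m.
R = A/P = 39.578 / 21.456 = 1.8446 m.

1.8446


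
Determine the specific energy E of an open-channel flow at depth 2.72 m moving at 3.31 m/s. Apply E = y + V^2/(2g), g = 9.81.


Specific energy E = y + V^2/(2g).
Velocity head = V^2/(2g) = 3.31^2 / (2*9.81) = 10.9561 / 19.62 = 0.5584 m.
E = 2.72 + 0.5584 = 3.2784 m.

3.2784


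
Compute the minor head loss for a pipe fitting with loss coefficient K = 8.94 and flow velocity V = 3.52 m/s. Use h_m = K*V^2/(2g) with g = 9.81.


Minor loss formula: h_m = K * V^2/(2g).
V^2 = 3.52^2 = 12.3904.
V^2/(2g) = 12.3904 / 19.62 = 0.6315 m.
h_m = 8.94 * 0.6315 = 5.6458 m.

5.6458


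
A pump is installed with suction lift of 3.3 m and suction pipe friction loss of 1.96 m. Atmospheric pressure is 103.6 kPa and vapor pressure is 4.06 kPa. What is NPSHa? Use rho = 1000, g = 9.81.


NPSHa = p_atm/(rho*g) - z_s - hf_s - p_vap/(rho*g).
p_atm/(rho*g) = 103.6*1000 / (1000*9.81) = 10.561 m.
p_vap/(rho*g) = 4.06*1000 / (1000*9.81) = 0.414 m.
NPSHa = 10.561 - 3.3 - 1.96 - 0.414
      = 4.89 m.

4.89


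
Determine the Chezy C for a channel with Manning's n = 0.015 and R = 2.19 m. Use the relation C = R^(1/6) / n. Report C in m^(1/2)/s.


The Chezy coefficient relates to Manning's n through C = R^(1/6) / n.
R^(1/6) = 2.19^(1/6) = 1.139569.
C = 1.139569 / 0.015 = 75.97 m^(1/2)/s.

75.97


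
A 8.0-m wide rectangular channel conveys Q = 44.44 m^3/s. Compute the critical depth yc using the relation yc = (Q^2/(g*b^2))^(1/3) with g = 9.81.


Using yc = (Q^2 / (g * b^2))^(1/3):
Q^2 = 44.44^2 = 1974.91.
g * b^2 = 9.81 * 8.0^2 = 9.81 * 64.0 = 627.84.
Q^2 / (g*b^2) = 1974.91 / 627.84 = 3.1456.
yc = 3.1456^(1/3) = 1.4652 m.

1.4652


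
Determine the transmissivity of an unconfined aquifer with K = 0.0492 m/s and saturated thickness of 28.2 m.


Transmissivity is defined as T = K * h.
T = 0.0492 * 28.2
  = 1.3874 m^2/s.

1.3874


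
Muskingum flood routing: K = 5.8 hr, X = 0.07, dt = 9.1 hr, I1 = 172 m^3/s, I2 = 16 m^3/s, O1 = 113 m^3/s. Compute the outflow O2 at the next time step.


Muskingum coefficients:
denom = 2*K*(1-X) + dt = 2*5.8*(1-0.07) + 9.1 = 19.888.
C0 = (dt - 2*K*X)/denom = (9.1 - 2*5.8*0.07)/19.888 = 0.4167.
C1 = (dt + 2*K*X)/denom = (9.1 + 2*5.8*0.07)/19.888 = 0.4984.
C2 = (2*K*(1-X) - dt)/denom = 0.0849.
O2 = C0*I2 + C1*I1 + C2*O1
   = 0.4167*16 + 0.4984*172 + 0.0849*113
   = 101.98 m^3/s.

101.98


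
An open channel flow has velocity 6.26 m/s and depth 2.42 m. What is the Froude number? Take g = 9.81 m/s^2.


The Froude number is defined as Fr = V / sqrt(g*y).
g*y = 9.81 * 2.42 = 23.7402.
sqrt(g*y) = sqrt(23.7402) = 4.8724.
Fr = 6.26 / 4.8724 = 1.2848.

1.2848


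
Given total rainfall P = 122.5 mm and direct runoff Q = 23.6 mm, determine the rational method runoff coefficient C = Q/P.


The runoff coefficient C = runoff depth / rainfall depth.
C = 23.6 / 122.5
  = 0.1927.

0.1927


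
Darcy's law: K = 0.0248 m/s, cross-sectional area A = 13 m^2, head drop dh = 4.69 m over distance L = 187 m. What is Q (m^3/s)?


Darcy's law: Q = K * A * i, where i = dh/L.
Hydraulic gradient i = 4.69 / 187 = 0.02508.
Q = 0.0248 * 13 * 0.02508
  = 0.0081 m^3/s.

0.0081


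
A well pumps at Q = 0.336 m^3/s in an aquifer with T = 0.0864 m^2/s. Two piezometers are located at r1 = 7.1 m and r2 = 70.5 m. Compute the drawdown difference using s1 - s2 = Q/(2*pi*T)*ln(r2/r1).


Thiem equation: s1 - s2 = Q/(2*pi*T) * ln(r2/r1).
ln(r2/r1) = ln(70.5/7.1) = 2.2955.
Q/(2*pi*T) = 0.336 / (2*pi*0.0864) = 0.336 / 0.5429 = 0.6189.
s1 - s2 = 0.6189 * 2.2955 = 1.4208 m.

1.4208


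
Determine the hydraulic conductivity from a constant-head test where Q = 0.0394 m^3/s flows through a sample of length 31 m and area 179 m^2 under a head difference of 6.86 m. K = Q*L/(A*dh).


From K = Q*L / (A*dh):
Numerator: Q*L = 0.0394 * 31 = 1.2214.
Denominator: A*dh = 179 * 6.86 = 1227.94.
K = 1.2214 / 1227.94 = 0.000995 m/s.

0.000995


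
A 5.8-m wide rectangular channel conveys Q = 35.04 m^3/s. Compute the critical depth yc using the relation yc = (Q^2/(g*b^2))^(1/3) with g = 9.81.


Using yc = (Q^2 / (g * b^2))^(1/3):
Q^2 = 35.04^2 = 1227.8.
g * b^2 = 9.81 * 5.8^2 = 9.81 * 33.64 = 330.01.
Q^2 / (g*b^2) = 1227.8 / 330.01 = 3.7205.
yc = 3.7205^(1/3) = 1.5495 m.

1.5495


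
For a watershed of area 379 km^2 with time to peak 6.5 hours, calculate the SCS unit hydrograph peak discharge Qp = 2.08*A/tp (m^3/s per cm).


SCS formula: Qp = 2.08 * A / tp.
Qp = 2.08 * 379 / 6.5
   = 788.32 / 6.5
   = 121.28 m^3/s per cm.

121.28


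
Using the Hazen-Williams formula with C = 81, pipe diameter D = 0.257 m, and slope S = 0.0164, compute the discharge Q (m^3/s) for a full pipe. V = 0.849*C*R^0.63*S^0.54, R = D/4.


For a full circular pipe, R = D/4 = 0.257/4 = 0.0643 m.
V = 0.849 * 81 * 0.0643^0.63 * 0.0164^0.54
  = 0.849 * 81 * 0.177403 * 0.108646
  = 1.3255 m/s.
Pipe area A = pi*D^2/4 = pi*0.257^2/4 = 0.0519 m^2.
Q = A * V = 0.0519 * 1.3255 = 0.0688 m^3/s.

0.0688


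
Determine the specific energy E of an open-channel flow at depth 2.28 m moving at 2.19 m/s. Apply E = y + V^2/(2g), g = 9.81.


Specific energy E = y + V^2/(2g).
Velocity head = V^2/(2g) = 2.19^2 / (2*9.81) = 4.7961 / 19.62 = 0.2444 m.
E = 2.28 + 0.2444 = 2.5244 m.

2.5244


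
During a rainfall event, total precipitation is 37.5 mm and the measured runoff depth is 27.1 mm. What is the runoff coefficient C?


The runoff coefficient C = runoff depth / rainfall depth.
C = 27.1 / 37.5
  = 0.7227.

0.7227


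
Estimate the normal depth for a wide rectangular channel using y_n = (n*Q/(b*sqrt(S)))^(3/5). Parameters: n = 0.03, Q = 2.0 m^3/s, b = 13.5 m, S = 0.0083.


We use the wide-channel approximation y_n = (n*Q/(b*sqrt(S)))^(3/5).
sqrt(S) = sqrt(0.0083) = 0.091104.
Numerator: n*Q = 0.03 * 2.0 = 0.06.
Denominator: b*sqrt(S) = 13.5 * 0.091104 = 1.229904.
arg = 0.0488.
y_n = 0.0488^(3/5) = 0.1633 m.

0.1633


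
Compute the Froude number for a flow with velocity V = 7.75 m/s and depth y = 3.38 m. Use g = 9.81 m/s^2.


The Froude number is defined as Fr = V / sqrt(g*y).
g*y = 9.81 * 3.38 = 33.1578.
sqrt(g*y) = sqrt(33.1578) = 5.7583.
Fr = 7.75 / 5.7583 = 1.3459.

1.3459


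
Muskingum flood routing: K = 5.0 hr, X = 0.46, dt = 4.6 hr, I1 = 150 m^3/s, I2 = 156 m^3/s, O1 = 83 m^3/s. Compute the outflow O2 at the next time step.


Muskingum coefficients:
denom = 2*K*(1-X) + dt = 2*5.0*(1-0.46) + 4.6 = 10.0.
C0 = (dt - 2*K*X)/denom = (4.6 - 2*5.0*0.46)/10.0 = 0.0.
C1 = (dt + 2*K*X)/denom = (4.6 + 2*5.0*0.46)/10.0 = 0.92.
C2 = (2*K*(1-X) - dt)/denom = 0.08.
O2 = C0*I2 + C1*I1 + C2*O1
   = 0.0*156 + 0.92*150 + 0.08*83
   = 144.64 m^3/s.

144.64


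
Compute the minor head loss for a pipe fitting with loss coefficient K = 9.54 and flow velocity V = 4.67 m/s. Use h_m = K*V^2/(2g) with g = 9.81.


Minor loss formula: h_m = K * V^2/(2g).
V^2 = 4.67^2 = 21.8089.
V^2/(2g) = 21.8089 / 19.62 = 1.1116 m.
h_m = 9.54 * 1.1116 = 10.6043 m.

10.6043


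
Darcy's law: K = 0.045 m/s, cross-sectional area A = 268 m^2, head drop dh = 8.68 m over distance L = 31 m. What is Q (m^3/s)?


Darcy's law: Q = K * A * i, where i = dh/L.
Hydraulic gradient i = 8.68 / 31 = 0.28.
Q = 0.045 * 268 * 0.28
  = 3.3768 m^3/s.

3.3768


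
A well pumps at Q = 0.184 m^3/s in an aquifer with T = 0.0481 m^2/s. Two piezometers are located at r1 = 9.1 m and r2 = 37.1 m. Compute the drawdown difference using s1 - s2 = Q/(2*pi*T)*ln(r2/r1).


Thiem equation: s1 - s2 = Q/(2*pi*T) * ln(r2/r1).
ln(r2/r1) = ln(37.1/9.1) = 1.4053.
Q/(2*pi*T) = 0.184 / (2*pi*0.0481) = 0.184 / 0.3022 = 0.6088.
s1 - s2 = 0.6088 * 1.4053 = 0.8556 m.

0.8556


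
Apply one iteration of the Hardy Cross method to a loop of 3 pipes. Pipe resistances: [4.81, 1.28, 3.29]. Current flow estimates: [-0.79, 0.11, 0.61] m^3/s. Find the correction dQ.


Numerator terms (r*Q*|Q|): 4.81*-0.79*|-0.79| = -3.0019; 1.28*0.11*|0.11| = 0.0155; 3.29*0.61*|0.61| = 1.2242.
Sum of numerator = -1.7622.
Denominator terms (r*|Q|): 4.81*|-0.79| = 3.7999; 1.28*|0.11| = 0.1408; 3.29*|0.61| = 2.0069.
2 * sum of denominator = 2 * 5.9476 = 11.8952.
dQ = --1.7622 / 11.8952 = 0.1481 m^3/s.

0.1481


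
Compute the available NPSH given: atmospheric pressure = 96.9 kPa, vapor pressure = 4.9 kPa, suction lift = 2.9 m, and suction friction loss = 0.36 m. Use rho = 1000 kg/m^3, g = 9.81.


NPSHa = p_atm/(rho*g) - z_s - hf_s - p_vap/(rho*g).
p_atm/(rho*g) = 96.9*1000 / (1000*9.81) = 9.878 m.
p_vap/(rho*g) = 4.9*1000 / (1000*9.81) = 0.499 m.
NPSHa = 9.878 - 2.9 - 0.36 - 0.499
      = 6.12 m.

6.12


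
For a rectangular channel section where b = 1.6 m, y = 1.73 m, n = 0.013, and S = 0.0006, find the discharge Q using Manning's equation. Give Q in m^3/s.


For a rectangular channel, the cross-sectional area A = b * y = 1.6 * 1.73 = 2.77 m^2.
The wetted perimeter P = b + 2y = 1.6 + 2*1.73 = 5.06 m.
Hydraulic radius R = A/P = 2.77/5.06 = 0.547 m.
Velocity V = (1/n)*R^(2/3)*S^(1/2) = (1/0.013)*0.547^(2/3)*0.0006^(1/2) = 1.2603 m/s.
Discharge Q = A * V = 2.77 * 1.2603 = 3.489 m^3/s.

3.489


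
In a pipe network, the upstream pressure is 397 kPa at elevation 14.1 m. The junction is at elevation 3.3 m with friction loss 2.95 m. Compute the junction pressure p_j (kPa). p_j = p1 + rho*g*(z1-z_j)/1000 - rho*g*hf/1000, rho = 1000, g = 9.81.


Junction pressure: p_j = p1 + rho*g*(z1 - z_j)/1000 - rho*g*hf/1000.
Elevation term = 1000*9.81*(14.1 - 3.3)/1000 = 105.948 kPa.
Friction term = 1000*9.81*2.95/1000 = 28.939 kPa.
p_j = 397 + 105.948 - 28.939 = 474.01 kPa.

474.01


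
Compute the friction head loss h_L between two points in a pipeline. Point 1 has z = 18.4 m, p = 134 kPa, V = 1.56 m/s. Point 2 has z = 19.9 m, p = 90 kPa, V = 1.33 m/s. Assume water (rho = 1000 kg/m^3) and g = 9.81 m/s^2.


Total head at each section: H = z + p/(rho*g) + V^2/(2g).
H1 = 18.4 + 134*1000/(1000*9.81) + 1.56^2/(2*9.81)
   = 18.4 + 13.66 + 0.124
   = 32.184 m.
H2 = 19.9 + 90*1000/(1000*9.81) + 1.33^2/(2*9.81)
   = 19.9 + 9.174 + 0.0902
   = 29.164 m.
h_L = H1 - H2 = 32.184 - 29.164 = 3.019 m.

3.019


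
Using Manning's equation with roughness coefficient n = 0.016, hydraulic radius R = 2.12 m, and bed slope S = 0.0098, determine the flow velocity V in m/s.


Manning's equation gives V = (1/n) * R^(2/3) * S^(1/2).
First, compute R^(2/3) = 2.12^(2/3) = 1.6503.
Next, S^(1/2) = 0.0098^(1/2) = 0.098995.
Then 1/n = 1/0.016 = 62.5.
V = 62.5 * 1.6503 * 0.098995 = 10.2106 m/s.

10.2106


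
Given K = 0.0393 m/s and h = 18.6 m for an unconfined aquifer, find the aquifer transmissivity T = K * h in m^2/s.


Transmissivity is defined as T = K * h.
T = 0.0393 * 18.6
  = 0.731 m^2/s.

0.731


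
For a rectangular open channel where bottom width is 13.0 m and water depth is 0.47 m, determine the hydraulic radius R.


For a rectangular section:
Flow area A = b * y = 13.0 * 0.47 = 6.11 m^2.
Wetted perimeter P = b + 2y = 13.0 + 2*0.47 = 13.94 m.
Hydraulic radius R = A/P = 6.11 / 13.94 = 0.4383 m.

0.4383


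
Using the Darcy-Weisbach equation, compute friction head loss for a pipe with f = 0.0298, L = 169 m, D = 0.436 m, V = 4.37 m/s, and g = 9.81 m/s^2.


Darcy-Weisbach equation: h_f = f * (L/D) * V^2/(2g).
f * L/D = 0.0298 * 169/0.436 = 11.5509.
V^2/(2g) = 4.37^2 / (2*9.81) = 19.0969 / 19.62 = 0.9733 m.
h_f = 11.5509 * 0.9733 = 11.243 m.

11.243


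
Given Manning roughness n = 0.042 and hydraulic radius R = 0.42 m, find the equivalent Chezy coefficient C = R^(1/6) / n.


The Chezy coefficient relates to Manning's n through C = R^(1/6) / n.
R^(1/6) = 0.42^(1/6) = 0.865383.
C = 0.865383 / 0.042 = 20.6 m^(1/2)/s.

20.6


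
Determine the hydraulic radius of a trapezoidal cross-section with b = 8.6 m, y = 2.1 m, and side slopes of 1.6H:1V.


For a trapezoidal section with side slope z:
A = (b + z*y)*y = (8.6 + 1.6*2.1)*2.1 = 25.116 m^2.
P = b + 2*y*sqrt(1 + z^2) = 8.6 + 2*2.1*sqrt(1 + 1.6^2) = 16.525 m.
R = A/P = 25.116 / 16.525 = 1.5199 m.

1.5199


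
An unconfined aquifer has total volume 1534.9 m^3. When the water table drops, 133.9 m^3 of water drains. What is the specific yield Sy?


Specific yield Sy = Volume drained / Total volume.
Sy = 133.9 / 1534.9
   = 0.0872.

0.0872


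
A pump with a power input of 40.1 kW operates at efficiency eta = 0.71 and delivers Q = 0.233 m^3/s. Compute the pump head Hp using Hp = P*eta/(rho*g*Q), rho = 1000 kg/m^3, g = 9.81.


Pump head formula: Hp = P * eta / (rho * g * Q).
Numerator: P * eta = 40.1 * 1000 * 0.71 = 28471.0 W.
Denominator: rho * g * Q = 1000 * 9.81 * 0.233 = 2285.73.
Hp = 28471.0 / 2285.73 = 12.46 m.

12.46


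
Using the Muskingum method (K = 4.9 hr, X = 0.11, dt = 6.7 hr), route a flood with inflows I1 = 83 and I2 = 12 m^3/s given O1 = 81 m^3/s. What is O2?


Muskingum coefficients:
denom = 2*K*(1-X) + dt = 2*4.9*(1-0.11) + 6.7 = 15.422.
C0 = (dt - 2*K*X)/denom = (6.7 - 2*4.9*0.11)/15.422 = 0.3645.
C1 = (dt + 2*K*X)/denom = (6.7 + 2*4.9*0.11)/15.422 = 0.5043.
C2 = (2*K*(1-X) - dt)/denom = 0.1311.
O2 = C0*I2 + C1*I1 + C2*O1
   = 0.3645*12 + 0.5043*83 + 0.1311*81
   = 56.86 m^3/s.

56.86


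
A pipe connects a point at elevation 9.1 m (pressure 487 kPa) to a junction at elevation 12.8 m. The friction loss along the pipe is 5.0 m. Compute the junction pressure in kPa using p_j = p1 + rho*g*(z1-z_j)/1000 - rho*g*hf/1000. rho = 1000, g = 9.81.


Junction pressure: p_j = p1 + rho*g*(z1 - z_j)/1000 - rho*g*hf/1000.
Elevation term = 1000*9.81*(9.1 - 12.8)/1000 = -36.297 kPa.
Friction term = 1000*9.81*5.0/1000 = 49.05 kPa.
p_j = 487 + -36.297 - 49.05 = 401.65 kPa.

401.65


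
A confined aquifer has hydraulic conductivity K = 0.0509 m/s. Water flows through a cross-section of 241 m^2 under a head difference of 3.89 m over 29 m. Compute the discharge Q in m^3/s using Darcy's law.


Darcy's law: Q = K * A * i, where i = dh/L.
Hydraulic gradient i = 3.89 / 29 = 0.134138.
Q = 0.0509 * 241 * 0.134138
  = 1.6455 m^3/s.

1.6455


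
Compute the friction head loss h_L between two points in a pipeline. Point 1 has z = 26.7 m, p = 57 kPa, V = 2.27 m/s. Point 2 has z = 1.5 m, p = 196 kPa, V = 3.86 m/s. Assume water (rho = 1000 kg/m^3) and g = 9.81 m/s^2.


Total head at each section: H = z + p/(rho*g) + V^2/(2g).
H1 = 26.7 + 57*1000/(1000*9.81) + 2.27^2/(2*9.81)
   = 26.7 + 5.81 + 0.2626
   = 32.773 m.
H2 = 1.5 + 196*1000/(1000*9.81) + 3.86^2/(2*9.81)
   = 1.5 + 19.98 + 0.7594
   = 22.239 m.
h_L = H1 - H2 = 32.773 - 22.239 = 10.534 m.

10.534


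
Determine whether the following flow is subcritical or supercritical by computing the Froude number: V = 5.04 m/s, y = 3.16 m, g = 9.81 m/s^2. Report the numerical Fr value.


The Froude number is defined as Fr = V / sqrt(g*y).
g*y = 9.81 * 3.16 = 30.9996.
sqrt(g*y) = sqrt(30.9996) = 5.5677.
Fr = 5.04 / 5.5677 = 0.9052.
Since Fr < 1, the flow is subcritical.

0.9052


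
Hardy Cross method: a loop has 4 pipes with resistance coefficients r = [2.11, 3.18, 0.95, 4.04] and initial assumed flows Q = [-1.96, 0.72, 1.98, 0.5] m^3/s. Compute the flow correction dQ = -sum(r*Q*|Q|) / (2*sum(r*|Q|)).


Numerator terms (r*Q*|Q|): 2.11*-1.96*|-1.96| = -8.1058; 3.18*0.72*|0.72| = 1.6485; 0.95*1.98*|1.98| = 3.7244; 4.04*0.5*|0.5| = 1.01.
Sum of numerator = -1.7229.
Denominator terms (r*|Q|): 2.11*|-1.96| = 4.1356; 3.18*|0.72| = 2.2896; 0.95*|1.98| = 1.881; 4.04*|0.5| = 2.02.
2 * sum of denominator = 2 * 10.3262 = 20.6524.
dQ = --1.7229 / 20.6524 = 0.0834 m^3/s.

0.0834


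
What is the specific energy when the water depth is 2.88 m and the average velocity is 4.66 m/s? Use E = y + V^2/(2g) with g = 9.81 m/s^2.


Specific energy E = y + V^2/(2g).
Velocity head = V^2/(2g) = 4.66^2 / (2*9.81) = 21.7156 / 19.62 = 1.1068 m.
E = 2.88 + 1.1068 = 3.9868 m.

3.9868


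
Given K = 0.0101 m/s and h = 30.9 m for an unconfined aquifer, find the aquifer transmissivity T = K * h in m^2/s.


Transmissivity is defined as T = K * h.
T = 0.0101 * 30.9
  = 0.3121 m^2/s.

0.3121


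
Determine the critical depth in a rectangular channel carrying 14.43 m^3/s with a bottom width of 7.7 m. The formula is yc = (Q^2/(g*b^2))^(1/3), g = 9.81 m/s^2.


Using yc = (Q^2 / (g * b^2))^(1/3):
Q^2 = 14.43^2 = 208.22.
g * b^2 = 9.81 * 7.7^2 = 9.81 * 59.29 = 581.63.
Q^2 / (g*b^2) = 208.22 / 581.63 = 0.358.
yc = 0.358^(1/3) = 0.7101 m.

0.7101


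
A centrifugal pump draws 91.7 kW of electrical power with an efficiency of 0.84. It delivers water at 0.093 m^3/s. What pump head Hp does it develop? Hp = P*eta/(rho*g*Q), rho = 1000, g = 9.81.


Pump head formula: Hp = P * eta / (rho * g * Q).
Numerator: P * eta = 91.7 * 1000 * 0.84 = 77028.0 W.
Denominator: rho * g * Q = 1000 * 9.81 * 0.093 = 912.33.
Hp = 77028.0 / 912.33 = 84.43 m.

84.43


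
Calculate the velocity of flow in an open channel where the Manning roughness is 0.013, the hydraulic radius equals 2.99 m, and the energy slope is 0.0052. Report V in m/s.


Manning's equation gives V = (1/n) * R^(2/3) * S^(1/2).
First, compute R^(2/3) = 2.99^(2/3) = 2.0755.
Next, S^(1/2) = 0.0052^(1/2) = 0.072111.
Then 1/n = 1/0.013 = 76.92.
V = 76.92 * 2.0755 * 0.072111 = 11.5126 m/s.

11.5126


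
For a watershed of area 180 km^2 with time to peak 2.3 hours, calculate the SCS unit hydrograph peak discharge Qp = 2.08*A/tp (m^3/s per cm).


SCS formula: Qp = 2.08 * A / tp.
Qp = 2.08 * 180 / 2.3
   = 374.4 / 2.3
   = 162.78 m^3/s per cm.

162.78


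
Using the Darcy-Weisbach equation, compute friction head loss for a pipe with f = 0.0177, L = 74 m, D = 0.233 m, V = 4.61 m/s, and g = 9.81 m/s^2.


Darcy-Weisbach equation: h_f = f * (L/D) * V^2/(2g).
f * L/D = 0.0177 * 74/0.233 = 5.6215.
V^2/(2g) = 4.61^2 / (2*9.81) = 21.2521 / 19.62 = 1.0832 m.
h_f = 5.6215 * 1.0832 = 6.089 m.

6.089


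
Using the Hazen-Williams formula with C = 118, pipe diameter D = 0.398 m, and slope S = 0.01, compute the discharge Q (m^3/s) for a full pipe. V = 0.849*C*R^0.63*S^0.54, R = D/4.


For a full circular pipe, R = D/4 = 0.398/4 = 0.0995 m.
V = 0.849 * 118 * 0.0995^0.63 * 0.01^0.54
  = 0.849 * 118 * 0.233684 * 0.083176
  = 1.9472 m/s.
Pipe area A = pi*D^2/4 = pi*0.398^2/4 = 0.1244 m^2.
Q = A * V = 0.1244 * 1.9472 = 0.2423 m^3/s.

0.2423


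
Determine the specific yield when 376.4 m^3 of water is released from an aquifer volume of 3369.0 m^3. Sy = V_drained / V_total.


Specific yield Sy = Volume drained / Total volume.
Sy = 376.4 / 3369.0
   = 0.1117.

0.1117


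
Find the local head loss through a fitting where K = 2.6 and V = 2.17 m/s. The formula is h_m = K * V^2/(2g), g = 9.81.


Minor loss formula: h_m = K * V^2/(2g).
V^2 = 2.17^2 = 4.7089.
V^2/(2g) = 4.7089 / 19.62 = 0.24 m.
h_m = 2.6 * 0.24 = 0.624 m.

0.624


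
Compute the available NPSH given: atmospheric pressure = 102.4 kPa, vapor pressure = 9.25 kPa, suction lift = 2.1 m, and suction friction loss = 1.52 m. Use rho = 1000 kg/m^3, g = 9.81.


NPSHa = p_atm/(rho*g) - z_s - hf_s - p_vap/(rho*g).
p_atm/(rho*g) = 102.4*1000 / (1000*9.81) = 10.438 m.
p_vap/(rho*g) = 9.25*1000 / (1000*9.81) = 0.943 m.
NPSHa = 10.438 - 2.1 - 1.52 - 0.943
      = 5.88 m.

5.88


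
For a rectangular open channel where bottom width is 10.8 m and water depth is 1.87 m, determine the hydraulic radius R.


For a rectangular section:
Flow area A = b * y = 10.8 * 1.87 = 20.2 m^2.
Wetted perimeter P = b + 2y = 10.8 + 2*1.87 = 14.54 m.
Hydraulic radius R = A/P = 20.2 / 14.54 = 1.389 m.

1.389


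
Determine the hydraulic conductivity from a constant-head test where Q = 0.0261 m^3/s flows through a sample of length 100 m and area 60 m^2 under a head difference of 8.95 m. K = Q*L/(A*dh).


From K = Q*L / (A*dh):
Numerator: Q*L = 0.0261 * 100 = 2.61.
Denominator: A*dh = 60 * 8.95 = 537.0.
K = 2.61 / 537.0 = 0.00486 m/s.

0.00486


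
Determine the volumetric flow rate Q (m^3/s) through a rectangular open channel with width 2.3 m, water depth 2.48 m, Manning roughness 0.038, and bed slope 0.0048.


For a rectangular channel, the cross-sectional area A = b * y = 2.3 * 2.48 = 5.7 m^2.
The wetted perimeter P = b + 2y = 2.3 + 2*2.48 = 7.26 m.
Hydraulic radius R = A/P = 5.7/7.26 = 0.7857 m.
Velocity V = (1/n)*R^(2/3)*S^(1/2) = (1/0.038)*0.7857^(2/3)*0.0048^(1/2) = 1.5524 m/s.
Discharge Q = A * V = 5.7 * 1.5524 = 8.855 m^3/s.

8.855


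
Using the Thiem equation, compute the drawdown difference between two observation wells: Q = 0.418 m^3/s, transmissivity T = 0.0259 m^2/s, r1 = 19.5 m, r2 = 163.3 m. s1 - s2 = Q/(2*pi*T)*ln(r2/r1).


Thiem equation: s1 - s2 = Q/(2*pi*T) * ln(r2/r1).
ln(r2/r1) = ln(163.3/19.5) = 2.1252.
Q/(2*pi*T) = 0.418 / (2*pi*0.0259) = 0.418 / 0.1627 = 2.5686.
s1 - s2 = 2.5686 * 2.1252 = 5.4587 m.

5.4587


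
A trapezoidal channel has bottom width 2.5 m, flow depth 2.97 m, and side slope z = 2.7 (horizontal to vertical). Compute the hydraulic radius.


For a trapezoidal section with side slope z:
A = (b + z*y)*y = (2.5 + 2.7*2.97)*2.97 = 31.241 m^2.
P = b + 2*y*sqrt(1 + z^2) = 2.5 + 2*2.97*sqrt(1 + 2.7^2) = 19.603 m.
R = A/P = 31.241 / 19.603 = 1.5937 m.

1.5937


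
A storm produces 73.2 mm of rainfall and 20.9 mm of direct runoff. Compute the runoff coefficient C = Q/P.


The runoff coefficient C = runoff depth / rainfall depth.
C = 20.9 / 73.2
  = 0.2855.

0.2855
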